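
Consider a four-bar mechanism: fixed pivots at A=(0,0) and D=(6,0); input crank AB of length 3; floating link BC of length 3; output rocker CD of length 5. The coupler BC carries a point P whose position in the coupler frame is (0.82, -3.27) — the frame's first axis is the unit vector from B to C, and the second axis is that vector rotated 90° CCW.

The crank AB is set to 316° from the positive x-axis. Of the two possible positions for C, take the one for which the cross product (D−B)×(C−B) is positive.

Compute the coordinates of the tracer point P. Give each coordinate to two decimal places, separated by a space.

4.89 -0.11

A=(0,0), D=(6.00,0)
B = A + 3.00·(cos316°, sin316°) = (2.1580, -2.0840)
|BD| = 4.3708
circle(B,3.00) ∩ circle(D,5.00): a=0.3551, h=2.9789
  candidates: C₊=(1.0498,0.7038) cross=13.020; C₋=(3.8905,-4.5332) cross=-13.020
  mode + wants cross > 0 → take C=(1.0498,0.7038) (cross=13.020)
ex = (C−B)/|BC| = (-0.3694,0.9293); ey = (-0.9293,-0.3694)
P = B + 0.82·ex + -3.27·ey = (4.8938,-0.1140)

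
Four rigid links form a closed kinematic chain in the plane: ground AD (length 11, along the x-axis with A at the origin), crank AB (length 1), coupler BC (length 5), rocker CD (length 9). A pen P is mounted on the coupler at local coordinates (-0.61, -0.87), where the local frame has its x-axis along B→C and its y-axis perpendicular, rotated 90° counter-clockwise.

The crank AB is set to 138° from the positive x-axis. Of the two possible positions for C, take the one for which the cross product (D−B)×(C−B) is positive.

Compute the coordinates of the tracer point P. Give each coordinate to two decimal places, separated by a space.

-0.61 -0.38

A=(0,0), D=(11.00,0)
B = A + 1.00·(cos138°, sin138°) = (-0.7431, 0.6691)
|BD| = 11.7622
circle(B,5.00) ∩ circle(D,9.00): a=3.5006, h=3.5701
  candidates: C₊=(2.9549,4.0343) cross=41.993; C₋=(2.5487,-3.0944) cross=-41.993
  mode + wants cross > 0 → take C=(2.9549,4.0343) (cross=41.993)
ex = (C−B)/|BC| = (0.7396,0.6730); ey = (-0.6730,0.7396)
P = B + -0.61·ex + -0.87·ey = (-0.6088,-0.3849)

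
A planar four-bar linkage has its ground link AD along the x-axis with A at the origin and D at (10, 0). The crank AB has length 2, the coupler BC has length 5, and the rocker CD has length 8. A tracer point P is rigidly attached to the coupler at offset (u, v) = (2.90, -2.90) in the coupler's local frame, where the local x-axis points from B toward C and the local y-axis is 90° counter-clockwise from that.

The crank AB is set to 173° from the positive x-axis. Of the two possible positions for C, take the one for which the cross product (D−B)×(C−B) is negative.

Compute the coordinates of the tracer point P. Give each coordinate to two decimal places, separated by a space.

-0.94 -3.72

A=(0,0), D=(10.00,0)
B = A + 2.00·(cos173°, sin173°) = (-1.9851, 0.2437)
|BD| = 11.9876
circle(B,5.00) ∩ circle(D,8.00): a=4.3671, h=2.4348
  candidates: C₊=(2.4306,2.5893) cross=29.188; C₋=(2.3316,-2.2794) cross=-29.188
  mode - wants cross < 0 → take C=(2.3316,-2.2794) (cross=-29.188)
ex = (C−B)/|BC| = (0.8633,-0.5046); ey = (0.5046,0.8633)
P = B + 2.90·ex + -2.90·ey = (-0.9448,-3.7234)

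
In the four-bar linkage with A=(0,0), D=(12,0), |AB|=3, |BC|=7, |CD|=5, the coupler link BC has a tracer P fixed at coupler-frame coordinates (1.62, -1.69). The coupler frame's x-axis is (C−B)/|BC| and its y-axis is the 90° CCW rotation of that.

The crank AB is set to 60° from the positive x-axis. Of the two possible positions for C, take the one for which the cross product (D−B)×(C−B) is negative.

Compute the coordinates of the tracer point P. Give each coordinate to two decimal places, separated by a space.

1.85 0.28

A=(0,0), D=(12.00,0)
B = A + 3.00·(cos60°, sin60°) = (1.5000, 2.5981)
|BD| = 10.8167
circle(B,7.00) ∩ circle(D,5.00): a=6.5177, h=2.5533
  candidates: C₊=(8.4402,3.5111) cross=27.618; C₋=(7.2136,-1.4460) cross=-27.618
  mode - wants cross < 0 → take C=(7.2136,-1.4460) (cross=-27.618)
ex = (C−B)/|BC| = (0.8162,-0.5777); ey = (0.5777,0.8162)
P = B + 1.62·ex + -1.69·ey = (1.8460,0.2827)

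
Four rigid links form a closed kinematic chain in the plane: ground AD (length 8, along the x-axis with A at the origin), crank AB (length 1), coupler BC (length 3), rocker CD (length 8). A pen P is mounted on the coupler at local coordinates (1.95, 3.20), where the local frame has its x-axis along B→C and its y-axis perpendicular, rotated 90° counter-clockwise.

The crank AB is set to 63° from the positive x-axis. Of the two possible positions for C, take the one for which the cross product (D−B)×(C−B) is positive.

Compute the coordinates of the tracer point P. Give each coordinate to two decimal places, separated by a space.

A=(0,0), D=(8.00,0)
B = A + 1.00·(cos63°, sin63°) = (0.4540, 0.8910)
|BD| = 7.5984
circle(B,3.00) ∩ circle(D,8.00): a=0.1800, h=2.9946
  candidates: C₊=(0.9839,3.8438) cross=22.754; C₋=(0.2816,-2.1040) cross=-22.754
  mode + wants cross > 0 → take C=(0.9839,3.8438) (cross=22.754)
ex = (C−B)/|BC| = (0.1767,0.9843); ey = (-0.9843,0.1767)
P = B + 1.95·ex + 3.20·ey = (-2.3512,3.3756)

-2.35 3.38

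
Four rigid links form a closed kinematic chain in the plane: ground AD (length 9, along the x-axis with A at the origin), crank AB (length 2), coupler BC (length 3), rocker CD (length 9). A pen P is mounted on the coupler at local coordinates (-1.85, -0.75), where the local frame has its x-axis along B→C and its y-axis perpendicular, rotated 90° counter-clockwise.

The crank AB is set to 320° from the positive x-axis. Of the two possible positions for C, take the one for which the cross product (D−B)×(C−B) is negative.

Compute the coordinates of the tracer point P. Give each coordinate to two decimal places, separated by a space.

1.08 0.66

A=(0,0), D=(9.00,0)
B = A + 2.00·(cos320°, sin320°) = (1.5321, -1.2856)
|BD| = 7.5778
circle(B,3.00) ∩ circle(D,9.00): a=-0.9619, h=2.8416
  candidates: C₊=(0.1021,1.3517) cross=21.533; C₋=(1.0662,-4.2492) cross=-21.533
  mode - wants cross < 0 → take C=(1.0662,-4.2492) (cross=-21.533)
ex = (C−B)/|BC| = (-0.1553,-0.9879); ey = (0.9879,-0.1553)
P = B + -1.85·ex + -0.75·ey = (1.0785,0.6584)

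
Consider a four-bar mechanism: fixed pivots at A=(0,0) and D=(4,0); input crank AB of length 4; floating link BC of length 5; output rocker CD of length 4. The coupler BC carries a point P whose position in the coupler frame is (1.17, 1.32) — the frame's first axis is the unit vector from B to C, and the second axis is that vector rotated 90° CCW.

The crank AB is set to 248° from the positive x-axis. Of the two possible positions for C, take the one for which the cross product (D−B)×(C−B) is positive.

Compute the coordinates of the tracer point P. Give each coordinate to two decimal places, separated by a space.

A=(0,0), D=(4.00,0)
B = A + 4.00·(cos248°, sin248°) = (-1.4984, -3.7087)
|BD| = 6.6323
circle(B,5.00) ∩ circle(D,4.00): a=3.9946, h=3.0071
  candidates: C₊=(0.1317,1.0181) cross=19.944; C₋=(3.4948,-3.9680) cross=-19.944
  mode + wants cross > 0 → take C=(0.1317,1.0181) (cross=19.944)
ex = (C−B)/|BC| = (0.3260,0.9454); ey = (-0.9454,0.3260)
P = B + 1.17·ex + 1.32·ey = (-2.3648,-2.1723)

-2.36 -2.17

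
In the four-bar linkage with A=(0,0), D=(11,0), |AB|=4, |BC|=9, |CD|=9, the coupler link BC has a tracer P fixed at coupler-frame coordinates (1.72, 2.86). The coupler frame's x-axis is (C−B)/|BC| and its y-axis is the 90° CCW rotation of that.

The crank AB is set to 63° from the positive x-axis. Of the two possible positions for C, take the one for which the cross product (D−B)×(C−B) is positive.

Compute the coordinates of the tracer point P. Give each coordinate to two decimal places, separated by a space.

1.55 6.89

A=(0,0), D=(11.00,0)
B = A + 4.00·(cos63°, sin63°) = (1.8160, 3.5640)
|BD| = 9.8513
circle(B,9.00) ∩ circle(D,9.00): a=4.9257, h=7.5324
  candidates: C₊=(9.1331,8.8042) cross=74.205; C₋=(3.6829,-5.2402) cross=-74.205
  mode + wants cross > 0 → take C=(9.1331,8.8042) (cross=74.205)
ex = (C−B)/|BC| = (0.8130,0.5822); ey = (-0.5822,0.8130)
P = B + 1.72·ex + 2.86·ey = (1.5491,6.8907)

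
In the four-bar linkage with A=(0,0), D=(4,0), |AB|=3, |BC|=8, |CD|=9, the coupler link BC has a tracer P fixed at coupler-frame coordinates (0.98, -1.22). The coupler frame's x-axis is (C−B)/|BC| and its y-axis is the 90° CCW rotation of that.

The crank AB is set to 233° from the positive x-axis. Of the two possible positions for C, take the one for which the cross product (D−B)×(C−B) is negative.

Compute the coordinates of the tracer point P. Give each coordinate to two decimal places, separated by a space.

A=(0,0), D=(4.00,0)
B = A + 3.00·(cos233°, sin233°) = (-1.8054, -2.3959)
|BD| = 6.2804
circle(B,8.00) ∩ circle(D,9.00): a=1.7868, h=7.7979
  candidates: C₊=(-3.1286,5.4939) cross=48.974; C₋=(2.8210,-8.9224) cross=-48.974
  mode - wants cross < 0 → take C=(2.8210,-8.9224) (cross=-48.974)
ex = (C−B)/|BC| = (0.5783,-0.8158); ey = (0.8158,0.5783)
P = B + 0.98·ex + -1.22·ey = (-2.2340,-3.9009)

-2.23 -3.90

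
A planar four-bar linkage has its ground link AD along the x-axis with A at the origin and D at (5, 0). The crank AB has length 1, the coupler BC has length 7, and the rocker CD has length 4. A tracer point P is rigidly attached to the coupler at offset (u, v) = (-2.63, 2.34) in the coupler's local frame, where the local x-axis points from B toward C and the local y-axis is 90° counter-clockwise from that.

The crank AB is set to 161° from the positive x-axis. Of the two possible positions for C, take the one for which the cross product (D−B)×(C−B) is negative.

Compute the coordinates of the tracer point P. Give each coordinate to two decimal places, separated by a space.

-1.58 3.79

A=(0,0), D=(5.00,0)
B = A + 1.00·(cos161°, sin161°) = (-0.9455, 0.3256)
|BD| = 5.9544
circle(B,7.00) ∩ circle(D,4.00): a=5.7483, h=3.9947
  candidates: C₊=(5.0126,4.0000) cross=23.786; C₋=(4.5757,-3.9774) cross=-23.786
  mode - wants cross < 0 → take C=(4.5757,-3.9774) (cross=-23.786)
ex = (C−B)/|BC| = (0.7887,-0.6147); ey = (0.6147,0.7887)
P = B + -2.63·ex + 2.34·ey = (-1.5815,3.7879)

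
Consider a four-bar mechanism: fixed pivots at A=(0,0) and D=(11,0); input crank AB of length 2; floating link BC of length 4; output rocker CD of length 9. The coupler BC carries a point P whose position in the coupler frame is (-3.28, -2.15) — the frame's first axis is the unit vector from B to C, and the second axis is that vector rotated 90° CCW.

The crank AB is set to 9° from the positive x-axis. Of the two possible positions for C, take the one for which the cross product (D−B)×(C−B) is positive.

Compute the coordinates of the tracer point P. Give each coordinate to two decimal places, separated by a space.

A=(0,0), D=(11.00,0)
B = A + 2.00·(cos9°, sin9°) = (1.9754, 0.3129)
|BD| = 9.0300
circle(B,4.00) ∩ circle(D,9.00): a=0.9159, h=3.8937
  candidates: C₊=(3.0257,4.1725) cross=35.160; C₋=(2.7558,-3.6103) cross=-35.160
  mode + wants cross > 0 → take C=(3.0257,4.1725) (cross=35.160)
ex = (C−B)/|BC| = (0.2626,0.9649); ey = (-0.9649,0.2626)
P = B + -3.28·ex + -2.15·ey = (3.1887,-3.4166)

3.19 -3.42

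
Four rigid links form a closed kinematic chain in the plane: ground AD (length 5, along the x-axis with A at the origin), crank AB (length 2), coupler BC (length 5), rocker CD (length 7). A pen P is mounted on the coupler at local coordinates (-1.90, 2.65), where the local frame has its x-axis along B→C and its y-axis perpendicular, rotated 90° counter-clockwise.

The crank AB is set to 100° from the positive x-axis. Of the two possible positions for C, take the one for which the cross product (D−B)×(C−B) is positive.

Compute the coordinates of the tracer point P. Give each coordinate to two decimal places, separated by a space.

-3.58 1.58

A=(0,0), D=(5.00,0)
B = A + 2.00·(cos100°, sin100°) = (-0.3473, 1.9696)
|BD| = 5.6985
circle(B,5.00) ∩ circle(D,7.00): a=0.7434, h=4.9444
  candidates: C₊=(2.0593,6.3523) cross=28.176; C₋=(-1.3587,-2.9270) cross=-28.176
  mode + wants cross > 0 → take C=(2.0593,6.3523) (cross=28.176)
ex = (C−B)/|BC| = (0.4813,0.8765); ey = (-0.8765,0.4813)
P = B + -1.90·ex + 2.65·ey = (-3.5846,1.5797)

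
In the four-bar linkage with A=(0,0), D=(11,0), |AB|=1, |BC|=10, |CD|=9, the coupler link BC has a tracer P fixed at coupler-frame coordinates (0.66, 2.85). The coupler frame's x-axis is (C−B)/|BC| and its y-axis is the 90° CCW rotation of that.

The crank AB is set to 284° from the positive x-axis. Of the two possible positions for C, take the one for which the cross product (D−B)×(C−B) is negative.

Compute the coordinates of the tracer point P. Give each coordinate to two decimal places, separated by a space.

A=(0,0), D=(11.00,0)
B = A + 1.00·(cos284°, sin284°) = (0.2419, -0.9703)
|BD| = 10.8017
circle(B,10.00) ∩ circle(D,9.00): a=6.2804, h=7.7818
  candidates: C₊=(5.7979,7.3442) cross=84.057; C₋=(7.1959,-8.1565) cross=-84.057
  mode - wants cross < 0 → take C=(7.1959,-8.1565) (cross=-84.057)
ex = (C−B)/|BC| = (0.6954,-0.7186); ey = (0.7186,0.6954)
P = B + 0.66·ex + 2.85·ey = (2.7490,0.5373)

2.75 0.54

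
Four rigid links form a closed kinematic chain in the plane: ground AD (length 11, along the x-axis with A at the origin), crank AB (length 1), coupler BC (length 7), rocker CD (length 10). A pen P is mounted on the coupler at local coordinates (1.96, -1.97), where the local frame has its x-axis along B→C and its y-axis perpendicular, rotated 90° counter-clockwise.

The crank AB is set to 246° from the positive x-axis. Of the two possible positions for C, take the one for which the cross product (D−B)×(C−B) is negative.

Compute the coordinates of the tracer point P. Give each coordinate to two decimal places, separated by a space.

-0.92 -3.64

A=(0,0), D=(11.00,0)
B = A + 1.00·(cos246°, sin246°) = (-0.4067, -0.9135)
|BD| = 11.4433
circle(B,7.00) ∩ circle(D,10.00): a=3.4932, h=6.0661
  candidates: C₊=(2.5911,5.4120) cross=69.416; C₋=(3.5596,-6.6814) cross=-69.416
  mode - wants cross < 0 → take C=(3.5596,-6.6814) (cross=-69.416)
ex = (C−B)/|BC| = (0.5666,-0.8240); ey = (0.8240,0.5666)
P = B + 1.96·ex + -1.97·ey = (-0.9194,-3.6448)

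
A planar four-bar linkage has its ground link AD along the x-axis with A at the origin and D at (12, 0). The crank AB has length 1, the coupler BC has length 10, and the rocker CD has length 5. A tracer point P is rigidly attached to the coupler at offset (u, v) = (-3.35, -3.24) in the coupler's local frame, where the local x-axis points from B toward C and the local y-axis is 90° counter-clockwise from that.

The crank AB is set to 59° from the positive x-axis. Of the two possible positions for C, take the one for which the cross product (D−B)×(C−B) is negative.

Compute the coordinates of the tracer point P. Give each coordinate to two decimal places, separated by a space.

A=(0,0), D=(12.00,0)
B = A + 1.00·(cos59°, sin59°) = (0.5150, 0.8572)
|BD| = 11.5169
circle(B,10.00) ∩ circle(D,5.00): a=9.0145, h=4.3288
  candidates: C₊=(9.8267,4.5030) cross=49.854; C₋=(9.1824,-4.1305) cross=-49.854
  mode - wants cross < 0 → take C=(9.1824,-4.1305) (cross=-49.854)
ex = (C−B)/|BC| = (0.8667,-0.4988); ey = (0.4988,0.8667)
P = B + -3.35·ex + -3.24·ey = (-4.0045,-0.2802)

-4.00 -0.28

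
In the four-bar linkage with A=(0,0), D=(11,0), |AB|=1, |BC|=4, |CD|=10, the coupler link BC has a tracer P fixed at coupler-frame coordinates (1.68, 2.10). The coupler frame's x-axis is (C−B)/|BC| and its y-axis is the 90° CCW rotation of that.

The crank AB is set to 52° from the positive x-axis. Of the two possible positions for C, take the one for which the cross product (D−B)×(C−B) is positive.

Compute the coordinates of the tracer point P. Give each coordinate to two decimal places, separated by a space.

-0.73 3.12

A=(0,0), D=(11.00,0)
B = A + 1.00·(cos52°, sin52°) = (0.6157, 0.7880)
|BD| = 10.4142
circle(B,4.00) ∩ circle(D,10.00): a=1.1741, h=3.8238
  candidates: C₊=(2.0758,4.5120) cross=39.822; C₋=(1.4971,-3.1137) cross=-39.822
  mode + wants cross > 0 → take C=(2.0758,4.5120) (cross=39.822)
ex = (C−B)/|BC| = (0.3650,0.9310); ey = (-0.9310,0.3650)
P = B + 1.68·ex + 2.10·ey = (-0.7262,3.1186)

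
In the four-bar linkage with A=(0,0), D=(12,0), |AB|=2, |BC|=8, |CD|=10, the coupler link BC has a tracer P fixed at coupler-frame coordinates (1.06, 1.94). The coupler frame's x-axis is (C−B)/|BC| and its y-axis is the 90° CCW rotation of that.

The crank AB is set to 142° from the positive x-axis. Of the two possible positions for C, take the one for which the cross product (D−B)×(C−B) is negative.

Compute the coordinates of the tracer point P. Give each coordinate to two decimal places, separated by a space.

A=(0,0), D=(12.00,0)
B = A + 2.00·(cos142°, sin142°) = (-1.5760, 1.2313)
|BD| = 13.6317
circle(B,8.00) ∩ circle(D,10.00): a=5.4954, h=5.8138
  candidates: C₊=(4.4221,6.5250) cross=79.252; C₋=(3.3718,-5.0551) cross=-79.252
  mode - wants cross < 0 → take C=(3.3718,-5.0551) (cross=-79.252)
ex = (C−B)/|BC| = (0.6185,-0.7858); ey = (0.7858,0.6185)
P = B + 1.06·ex + 1.94·ey = (0.6040,1.5982)

0.60 1.60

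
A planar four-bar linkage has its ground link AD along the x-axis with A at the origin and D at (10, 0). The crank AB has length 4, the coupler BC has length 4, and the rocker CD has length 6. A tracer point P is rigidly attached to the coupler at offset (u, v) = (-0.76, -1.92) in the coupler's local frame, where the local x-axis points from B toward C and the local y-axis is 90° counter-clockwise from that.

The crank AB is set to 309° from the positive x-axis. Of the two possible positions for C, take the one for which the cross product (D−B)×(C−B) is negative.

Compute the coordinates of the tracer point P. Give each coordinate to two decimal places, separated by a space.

A=(0,0), D=(10.00,0)
B = A + 4.00·(cos309°, sin309°) = (2.5173, -3.1086)
|BD| = 8.1027
circle(B,4.00) ∩ circle(D,6.00): a=2.8172, h=2.8396
  candidates: C₊=(4.0295,0.5945) cross=23.008; C₋=(6.2083,-4.6501) cross=-23.008
  mode - wants cross < 0 → take C=(6.2083,-4.6501) (cross=-23.008)
ex = (C−B)/|BC| = (0.9228,-0.3854); ey = (0.3854,0.9228)
P = B + -0.76·ex + -1.92·ey = (1.0761,-4.5874)

1.08 -4.59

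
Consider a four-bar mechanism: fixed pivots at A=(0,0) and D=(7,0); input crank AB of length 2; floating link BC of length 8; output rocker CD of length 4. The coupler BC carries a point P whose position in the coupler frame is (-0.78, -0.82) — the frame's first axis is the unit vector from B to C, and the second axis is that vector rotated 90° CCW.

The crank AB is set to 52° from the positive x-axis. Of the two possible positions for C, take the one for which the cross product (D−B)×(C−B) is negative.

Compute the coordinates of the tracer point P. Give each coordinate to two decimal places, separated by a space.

0.10 1.53

A=(0,0), D=(7.00,0)
B = A + 2.00·(cos52°, sin52°) = (1.2313, 1.5760)
|BD| = 5.9801
circle(B,8.00) ∩ circle(D,4.00): a=7.0034, h=3.8669
  candidates: C₊=(9.0062,3.4605) cross=23.124; C₋=(6.9680,-3.9999) cross=-23.124
  mode - wants cross < 0 → take C=(6.9680,-3.9999) (cross=-23.124)
ex = (C−B)/|BC| = (0.7171,-0.6970); ey = (0.6970,0.7171)
P = B + -0.78·ex + -0.82·ey = (0.1005,1.5317)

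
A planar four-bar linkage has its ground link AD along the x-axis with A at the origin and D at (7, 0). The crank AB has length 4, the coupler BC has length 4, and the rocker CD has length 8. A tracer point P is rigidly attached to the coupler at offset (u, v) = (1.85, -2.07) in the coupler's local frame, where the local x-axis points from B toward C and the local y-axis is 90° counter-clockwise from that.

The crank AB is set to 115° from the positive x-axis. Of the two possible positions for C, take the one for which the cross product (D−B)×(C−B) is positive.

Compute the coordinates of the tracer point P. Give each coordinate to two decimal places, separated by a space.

A=(0,0), D=(7.00,0)
B = A + 4.00·(cos115°, sin115°) = (-1.6905, 3.6252)
|BD| = 9.4163
circle(B,4.00) ∩ circle(D,8.00): a=2.1594, h=3.3671
  candidates: C₊=(1.5988,5.9014) cross=31.705; C₋=(-0.9938,-0.3136) cross=-31.705
  mode + wants cross > 0 → take C=(1.5988,5.9014) (cross=31.705)
ex = (C−B)/|BC| = (0.8223,0.5690); ey = (-0.5690,0.8223)
P = B + 1.85·ex + -2.07·ey = (1.0087,2.9758)

1.01 2.98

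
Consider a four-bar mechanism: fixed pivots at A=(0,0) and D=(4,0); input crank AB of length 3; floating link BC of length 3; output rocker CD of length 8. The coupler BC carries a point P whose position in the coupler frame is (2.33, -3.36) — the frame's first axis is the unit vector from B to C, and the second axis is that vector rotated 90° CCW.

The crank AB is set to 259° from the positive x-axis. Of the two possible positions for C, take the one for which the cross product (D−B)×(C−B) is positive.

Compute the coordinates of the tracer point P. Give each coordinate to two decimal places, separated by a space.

A=(0,0), D=(4.00,0)
B = A + 3.00·(cos259°, sin259°) = (-0.5724, -2.9449)
|BD| = 5.4387
circle(B,3.00) ∩ circle(D,8.00): a=-2.3370, h=1.8811
  candidates: C₊=(-3.5557,-2.6289) cross=10.231; C₋=(-1.5187,-5.7917) cross=-10.231
  mode + wants cross > 0 → take C=(-3.5557,-2.6289) (cross=10.231)
ex = (C−B)/|BC| = (-0.9944,0.1053); ey = (-0.1053,-0.9944)
P = B + 2.33·ex + -3.36·ey = (-2.5355,0.6419)

-2.54 0.64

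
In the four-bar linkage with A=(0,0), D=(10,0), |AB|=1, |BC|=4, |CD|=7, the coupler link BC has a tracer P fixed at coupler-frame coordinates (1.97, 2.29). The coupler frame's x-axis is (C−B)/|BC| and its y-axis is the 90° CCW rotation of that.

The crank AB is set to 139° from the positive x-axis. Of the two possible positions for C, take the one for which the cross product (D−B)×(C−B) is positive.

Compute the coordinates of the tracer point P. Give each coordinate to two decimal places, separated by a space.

0.70 3.30

A=(0,0), D=(10.00,0)
B = A + 1.00·(cos139°, sin139°) = (-0.7547, 0.6561)
|BD| = 10.7747
circle(B,4.00) ∩ circle(D,7.00): a=3.8560, h=1.0637
  candidates: C₊=(3.1589,1.4830) cross=11.461; C₋=(3.0294,-0.6404) cross=-11.461
  mode + wants cross > 0 → take C=(3.1589,1.4830) (cross=11.461)
ex = (C−B)/|BC| = (0.9784,0.2067); ey = (-0.2067,0.9784)
P = B + 1.97·ex + 2.29·ey = (0.6993,3.3038)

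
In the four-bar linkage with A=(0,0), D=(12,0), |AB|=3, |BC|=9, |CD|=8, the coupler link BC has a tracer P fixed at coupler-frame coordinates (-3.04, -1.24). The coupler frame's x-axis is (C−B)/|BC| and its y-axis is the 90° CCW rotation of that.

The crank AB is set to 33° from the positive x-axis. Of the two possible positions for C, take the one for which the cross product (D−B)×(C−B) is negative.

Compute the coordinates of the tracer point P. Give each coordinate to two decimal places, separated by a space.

A=(0,0), D=(12.00,0)
B = A + 3.00·(cos33°, sin33°) = (2.5160, 1.6339)
|BD| = 9.6237
circle(B,9.00) ∩ circle(D,8.00): a=5.6951, h=6.9689
  candidates: C₊=(9.3116,7.5348) cross=67.067; C₋=(6.9452,-6.2008) cross=-67.067
  mode - wants cross < 0 → take C=(6.9452,-6.2008) (cross=-67.067)
ex = (C−B)/|BC| = (0.4921,-0.8705); ey = (0.8705,0.4921)
P = B + -3.04·ex + -1.24·ey = (-0.0595,3.6700)

-0.06 3.67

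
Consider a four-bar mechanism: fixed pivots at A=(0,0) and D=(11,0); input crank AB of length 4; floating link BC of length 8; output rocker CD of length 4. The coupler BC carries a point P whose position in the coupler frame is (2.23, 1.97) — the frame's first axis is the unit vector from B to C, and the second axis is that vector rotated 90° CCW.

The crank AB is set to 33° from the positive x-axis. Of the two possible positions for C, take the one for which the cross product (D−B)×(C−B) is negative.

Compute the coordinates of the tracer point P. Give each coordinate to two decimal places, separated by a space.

A=(0,0), D=(11.00,0)
B = A + 4.00·(cos33°, sin33°) = (3.3547, 2.1786)
|BD| = 7.9497
circle(B,8.00) ∩ circle(D,4.00): a=6.9938, h=3.8841
  candidates: C₊=(11.1452,3.9974) cross=30.877; C₋=(9.0163,-3.4735) cross=-30.877
  mode - wants cross < 0 → take C=(9.0163,-3.4735) (cross=-30.877)
ex = (C−B)/|BC| = (0.7077,-0.7065); ey = (0.7065,0.7077)
P = B + 2.23·ex + 1.97·ey = (6.3247,1.9972)

6.32 2.00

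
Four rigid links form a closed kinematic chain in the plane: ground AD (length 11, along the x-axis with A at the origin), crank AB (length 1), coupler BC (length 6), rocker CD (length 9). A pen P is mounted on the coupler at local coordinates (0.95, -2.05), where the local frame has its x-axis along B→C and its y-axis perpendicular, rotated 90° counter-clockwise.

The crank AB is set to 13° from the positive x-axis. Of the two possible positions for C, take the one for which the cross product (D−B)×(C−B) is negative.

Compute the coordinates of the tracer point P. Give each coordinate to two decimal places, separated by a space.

-0.45 -1.53

A=(0,0), D=(11.00,0)
B = A + 1.00·(cos13°, sin13°) = (0.9744, 0.2250)
|BD| = 10.0282
circle(B,6.00) ∩ circle(D,9.00): a=2.7704, h=5.3221
  candidates: C₊=(3.8635,5.4836) cross=53.371; C₋=(3.6247,-5.1580) cross=-53.371
  mode - wants cross < 0 → take C=(3.6247,-5.1580) (cross=-53.371)
ex = (C−B)/|BC| = (0.4417,-0.8972); ey = (0.8972,0.4417)
P = B + 0.95·ex + -2.05·ey = (-0.4452,-1.5329)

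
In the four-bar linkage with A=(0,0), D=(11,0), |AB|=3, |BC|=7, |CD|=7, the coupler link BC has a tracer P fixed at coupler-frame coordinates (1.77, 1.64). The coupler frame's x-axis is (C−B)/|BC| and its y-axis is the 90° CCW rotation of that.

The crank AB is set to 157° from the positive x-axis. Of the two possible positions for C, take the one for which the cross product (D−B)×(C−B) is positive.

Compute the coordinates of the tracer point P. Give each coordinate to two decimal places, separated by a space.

-1.13 2.95

A=(0,0), D=(11.00,0)
B = A + 3.00·(cos157°, sin157°) = (-2.7615, 1.1722)
|BD| = 13.8113
circle(B,7.00) ∩ circle(D,7.00): a=6.9057, h=1.1453
  candidates: C₊=(4.2164,1.7272) cross=15.818; C₋=(4.0220,-0.5551) cross=-15.818
  mode + wants cross > 0 → take C=(4.2164,1.7272) (cross=15.818)
ex = (C−B)/|BC| = (0.9969,0.0793); ey = (-0.0793,0.9969)
P = B + 1.77·ex + 1.64·ey = (-1.1271,2.9474)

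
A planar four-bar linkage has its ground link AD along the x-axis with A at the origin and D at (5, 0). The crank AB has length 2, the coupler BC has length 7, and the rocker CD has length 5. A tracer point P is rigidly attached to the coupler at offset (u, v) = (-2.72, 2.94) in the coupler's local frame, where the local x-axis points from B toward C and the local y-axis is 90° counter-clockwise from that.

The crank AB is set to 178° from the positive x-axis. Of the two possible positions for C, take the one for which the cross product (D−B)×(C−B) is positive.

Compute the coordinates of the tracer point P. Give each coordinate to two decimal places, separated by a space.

-5.98 0.48

A=(0,0), D=(5.00,0)
B = A + 2.00·(cos178°, sin178°) = (-1.9988, 0.0698)
|BD| = 6.9991
circle(B,7.00) ∩ circle(D,5.00): a=5.2141, h=4.6705
  candidates: C₊=(3.2616,4.6881) cross=32.689; C₋=(3.1684,-4.6525) cross=-32.689
  mode + wants cross > 0 → take C=(3.2616,4.6881) (cross=32.689)
ex = (C−B)/|BC| = (0.7515,0.6598); ey = (-0.6598,0.7515)
P = B + -2.72·ex + 2.94·ey = (-5.9825,0.4846)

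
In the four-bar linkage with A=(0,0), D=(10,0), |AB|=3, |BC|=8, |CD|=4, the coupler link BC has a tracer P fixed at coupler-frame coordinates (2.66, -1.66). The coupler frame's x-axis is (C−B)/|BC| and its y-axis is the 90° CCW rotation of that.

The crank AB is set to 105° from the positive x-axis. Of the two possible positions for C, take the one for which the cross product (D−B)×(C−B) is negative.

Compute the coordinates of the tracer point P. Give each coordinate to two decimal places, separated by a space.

0.70 0.13

A=(0,0), D=(10.00,0)
B = A + 3.00·(cos105°, sin105°) = (-0.7765, 2.8978)
|BD| = 11.1593
circle(B,8.00) ∩ circle(D,4.00): a=7.7303, h=2.0597
  candidates: C₊=(7.2235,2.8794) cross=22.985; C₋=(6.1538,-1.0986) cross=-22.985
  mode - wants cross < 0 → take C=(6.1538,-1.0986) (cross=-22.985)
ex = (C−B)/|BC| = (0.8663,-0.4995); ey = (0.4995,0.8663)
P = B + 2.66·ex + -1.66·ey = (0.6986,0.1309)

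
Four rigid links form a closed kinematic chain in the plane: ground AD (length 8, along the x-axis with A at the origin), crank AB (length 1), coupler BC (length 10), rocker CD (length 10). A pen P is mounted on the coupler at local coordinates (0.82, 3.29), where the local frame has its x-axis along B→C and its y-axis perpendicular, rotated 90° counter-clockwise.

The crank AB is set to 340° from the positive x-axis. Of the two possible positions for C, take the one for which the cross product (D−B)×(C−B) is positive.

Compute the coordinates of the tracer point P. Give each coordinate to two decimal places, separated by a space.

-1.94 1.45

A=(0,0), D=(8.00,0)
B = A + 1.00·(cos340°, sin340°) = (0.9397, -0.3420)
|BD| = 7.0686
circle(B,10.00) ∩ circle(D,10.00): a=3.5343, h=9.3546
  candidates: C₊=(4.0172,9.1726) cross=66.124; C₋=(4.9225,-9.5147) cross=-66.124
  mode + wants cross > 0 → take C=(4.0172,9.1726) (cross=66.124)
ex = (C−B)/|BC| = (0.3078,0.9515); ey = (-0.9515,0.3078)
P = B + 0.82·ex + 3.29·ey = (-1.9383,1.4507)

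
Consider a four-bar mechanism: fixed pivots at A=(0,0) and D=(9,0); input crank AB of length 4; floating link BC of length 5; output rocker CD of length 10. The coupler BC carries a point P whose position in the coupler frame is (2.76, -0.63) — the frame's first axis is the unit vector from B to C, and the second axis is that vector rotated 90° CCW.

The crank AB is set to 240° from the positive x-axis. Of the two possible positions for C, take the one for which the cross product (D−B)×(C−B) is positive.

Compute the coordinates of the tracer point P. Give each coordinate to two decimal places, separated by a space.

-0.78 -0.91

A=(0,0), D=(9.00,0)
B = A + 4.00·(cos240°, sin240°) = (-2.0000, -3.4641)
|BD| = 11.5326
circle(B,5.00) ∩ circle(D,10.00): a=2.5146, h=4.3217
  candidates: C₊=(-0.8996,1.4133) cross=49.840; C₋=(1.6966,-6.8309) cross=-49.840
  mode + wants cross > 0 → take C=(-0.8996,1.4133) (cross=49.840)
ex = (C−B)/|BC| = (0.2201,0.9755); ey = (-0.9755,0.2201)
P = B + 2.76·ex + -0.63·ey = (-0.7780,-0.9104)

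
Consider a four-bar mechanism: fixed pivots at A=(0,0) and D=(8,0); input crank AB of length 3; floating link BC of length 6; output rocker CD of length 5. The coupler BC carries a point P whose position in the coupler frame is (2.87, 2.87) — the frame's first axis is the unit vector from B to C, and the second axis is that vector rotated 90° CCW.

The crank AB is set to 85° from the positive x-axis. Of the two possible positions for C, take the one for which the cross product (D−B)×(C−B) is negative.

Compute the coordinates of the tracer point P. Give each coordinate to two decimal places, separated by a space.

4.22 2.09

A=(0,0), D=(8.00,0)
B = A + 3.00·(cos85°, sin85°) = (0.2615, 2.9886)
|BD| = 8.2956
circle(B,6.00) ∩ circle(D,5.00): a=4.8108, h=3.5856
  candidates: C₊=(6.0410,4.6002) cross=29.744; C₋=(3.4575,-2.0894) cross=-29.744
  mode - wants cross < 0 → take C=(3.4575,-2.0894) (cross=-29.744)
ex = (C−B)/|BC| = (0.5327,-0.8463); ey = (0.8463,0.5327)
P = B + 2.87·ex + 2.87·ey = (4.2192,2.0884)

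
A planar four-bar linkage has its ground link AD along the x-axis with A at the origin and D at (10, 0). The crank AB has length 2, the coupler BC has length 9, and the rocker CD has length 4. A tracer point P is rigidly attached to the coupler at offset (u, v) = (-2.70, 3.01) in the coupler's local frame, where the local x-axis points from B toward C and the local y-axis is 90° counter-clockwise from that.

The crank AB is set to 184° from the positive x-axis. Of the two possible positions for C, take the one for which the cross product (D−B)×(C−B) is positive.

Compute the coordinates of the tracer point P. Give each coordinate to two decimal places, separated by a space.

A=(0,0), D=(10.00,0)
B = A + 2.00·(cos184°, sin184°) = (-1.9951, -0.1395)
|BD| = 11.9959
circle(B,9.00) ∩ circle(D,4.00): a=8.7072, h=2.2769
  candidates: C₊=(6.6850,2.2385) cross=27.314; C₋=(6.7380,-2.3150) cross=-27.314
  mode + wants cross > 0 → take C=(6.6850,2.2385) (cross=27.314)
ex = (C−B)/|BC| = (0.9645,0.2642); ey = (-0.2642,0.9645)
P = B + -2.70·ex + 3.01·ey = (-5.3945,2.0501)

-5.39 2.05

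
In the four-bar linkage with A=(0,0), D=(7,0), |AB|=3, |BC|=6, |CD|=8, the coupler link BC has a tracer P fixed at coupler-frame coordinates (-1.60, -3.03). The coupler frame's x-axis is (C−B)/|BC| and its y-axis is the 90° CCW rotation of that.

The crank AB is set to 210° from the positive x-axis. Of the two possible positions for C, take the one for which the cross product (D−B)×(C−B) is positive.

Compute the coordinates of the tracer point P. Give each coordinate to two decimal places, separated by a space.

-0.57 -4.26

A=(0,0), D=(7.00,0)
B = A + 3.00·(cos210°, sin210°) = (-2.5981, -1.5000)
|BD| = 9.7146
circle(B,6.00) ∩ circle(D,8.00): a=3.4162, h=4.9325
  candidates: C₊=(0.0155,3.9009) cross=47.917; C₋=(1.5387,-5.8459) cross=-47.917
  mode + wants cross > 0 → take C=(0.0155,3.9009) (cross=47.917)
ex = (C−B)/|BC| = (0.4356,0.9001); ey = (-0.9001,0.4356)
P = B + -1.60·ex + -3.03·ey = (-0.5676,-4.2601)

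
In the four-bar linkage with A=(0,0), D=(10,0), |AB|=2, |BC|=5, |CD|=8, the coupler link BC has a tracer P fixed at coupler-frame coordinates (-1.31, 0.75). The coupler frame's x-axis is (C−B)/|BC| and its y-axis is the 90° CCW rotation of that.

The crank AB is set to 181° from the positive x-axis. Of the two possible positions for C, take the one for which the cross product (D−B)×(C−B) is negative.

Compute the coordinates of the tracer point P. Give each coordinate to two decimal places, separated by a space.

A=(0,0), D=(10.00,0)
B = A + 2.00·(cos181°, sin181°) = (-1.9997, -0.0349)
|BD| = 11.9997
circle(B,5.00) ∩ circle(D,8.00): a=4.3748, h=2.4209
  candidates: C₊=(2.3681,2.3987) cross=29.050; C₋=(2.3822,-2.4431) cross=-29.050
  mode - wants cross < 0 → take C=(2.3822,-2.4431) (cross=-29.050)
ex = (C−B)/|BC| = (0.8764,-0.4816); ey = (0.4816,0.8764)
P = B + -1.31·ex + 0.75·ey = (-2.7865,1.2533)

-2.79 1.25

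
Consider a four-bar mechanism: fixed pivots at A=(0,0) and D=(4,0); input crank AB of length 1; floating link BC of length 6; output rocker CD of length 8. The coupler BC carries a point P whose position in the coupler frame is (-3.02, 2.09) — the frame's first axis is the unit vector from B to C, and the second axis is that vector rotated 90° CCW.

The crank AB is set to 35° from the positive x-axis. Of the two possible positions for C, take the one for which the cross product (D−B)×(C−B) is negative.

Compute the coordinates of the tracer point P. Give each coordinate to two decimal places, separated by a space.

A=(0,0), D=(4.00,0)
B = A + 1.00·(cos35°, sin35°) = (0.8192, 0.5736)
|BD| = 3.2321
circle(B,6.00) ∩ circle(D,8.00): a=-2.7154, h=5.3504
  candidates: C₊=(-0.9037,6.3209) cross=17.293; C₋=(-2.8026,-4.2100) cross=-17.293
  mode - wants cross < 0 → take C=(-2.8026,-4.2100) (cross=-17.293)
ex = (C−B)/|BC| = (-0.6036,-0.7973); ey = (0.7973,-0.6036)
P = B + -3.02·ex + 2.09·ey = (4.3084,1.7197)

4.31 1.72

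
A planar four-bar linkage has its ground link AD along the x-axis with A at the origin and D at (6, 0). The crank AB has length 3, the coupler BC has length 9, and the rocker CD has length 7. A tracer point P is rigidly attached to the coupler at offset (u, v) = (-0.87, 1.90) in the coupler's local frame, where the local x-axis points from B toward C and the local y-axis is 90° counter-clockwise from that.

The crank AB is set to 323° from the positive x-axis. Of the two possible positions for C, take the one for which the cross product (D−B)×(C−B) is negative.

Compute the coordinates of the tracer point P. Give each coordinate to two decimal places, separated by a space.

A=(0,0), D=(6.00,0)
B = A + 3.00·(cos323°, sin323°) = (2.3959, -1.8054)
|BD| = 4.0310
circle(B,9.00) ∩ circle(D,7.00): a=5.9847, h=6.7218
  candidates: C₊=(4.7362,6.8850) cross=27.096; C₋=(10.7574,-5.1349) cross=-27.096
  mode - wants cross < 0 → take C=(10.7574,-5.1349) (cross=-27.096)
ex = (C−B)/|BC| = (0.9291,-0.3699); ey = (0.3699,0.9291)
P = B + -0.87·ex + 1.90·ey = (2.2905,0.2816)

2.29 0.28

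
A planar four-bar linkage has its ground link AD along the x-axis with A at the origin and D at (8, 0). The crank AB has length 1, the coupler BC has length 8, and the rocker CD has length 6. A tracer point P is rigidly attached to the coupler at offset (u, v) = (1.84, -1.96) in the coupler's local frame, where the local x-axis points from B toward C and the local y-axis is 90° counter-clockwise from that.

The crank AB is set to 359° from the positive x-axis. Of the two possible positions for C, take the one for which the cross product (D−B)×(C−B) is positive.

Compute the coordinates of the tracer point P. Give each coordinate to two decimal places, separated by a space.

3.69 -0.02

A=(0,0), D=(8.00,0)
B = A + 1.00·(cos359°, sin359°) = (0.9998, -0.0175)
|BD| = 7.0002
circle(B,8.00) ∩ circle(D,6.00): a=5.5000, h=5.8094
  candidates: C₊=(6.4854,5.8057) cross=40.667; C₋=(6.5144,-5.8132) cross=-40.667
  mode + wants cross > 0 → take C=(6.4854,5.8057) (cross=40.667)
ex = (C−B)/|BC| = (0.6857,0.7279); ey = (-0.7279,0.6857)
P = B + 1.84·ex + -1.96·ey = (3.6882,-0.0221)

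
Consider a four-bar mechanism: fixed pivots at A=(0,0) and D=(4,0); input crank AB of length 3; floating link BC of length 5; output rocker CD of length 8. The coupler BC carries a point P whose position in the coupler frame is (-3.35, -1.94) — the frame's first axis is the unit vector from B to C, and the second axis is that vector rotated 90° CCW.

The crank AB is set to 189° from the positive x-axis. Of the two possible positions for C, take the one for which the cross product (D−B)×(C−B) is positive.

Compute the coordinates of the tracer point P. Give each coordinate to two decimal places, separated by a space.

-1.27 -3.95

A=(0,0), D=(4.00,0)
B = A + 3.00·(cos189°, sin189°) = (-2.9631, -0.4693)
|BD| = 6.9789
circle(B,5.00) ∩ circle(D,8.00): a=0.6953, h=4.9514
  candidates: C₊=(-2.6023,4.5177) cross=34.555; C₋=(-1.9364,-5.3628) cross=-34.555
  mode + wants cross > 0 → take C=(-2.6023,4.5177) (cross=34.555)
ex = (C−B)/|BC| = (0.0721,0.9974); ey = (-0.9974,0.0721)
P = B + -3.35·ex + -1.94·ey = (-1.2698,-3.9505)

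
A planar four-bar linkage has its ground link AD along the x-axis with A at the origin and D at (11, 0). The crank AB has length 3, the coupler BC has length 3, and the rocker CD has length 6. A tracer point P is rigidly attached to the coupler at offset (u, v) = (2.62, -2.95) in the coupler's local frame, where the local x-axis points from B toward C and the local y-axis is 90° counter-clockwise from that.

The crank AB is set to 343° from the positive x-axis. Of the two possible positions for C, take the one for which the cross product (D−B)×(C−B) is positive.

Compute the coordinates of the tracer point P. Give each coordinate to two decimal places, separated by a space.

6.79 -1.33

A=(0,0), D=(11.00,0)
B = A + 3.00·(cos343°, sin343°) = (2.8689, -0.8771)
|BD| = 8.1783
circle(B,3.00) ∩ circle(D,6.00): a=2.4384, h=1.7476
  candidates: C₊=(5.1058,1.1219) cross=14.292; C₋=(5.4807,-2.3531) cross=-14.292
  mode + wants cross > 0 → take C=(5.1058,1.1219) (cross=14.292)
ex = (C−B)/|BC| = (0.7456,0.6664); ey = (-0.6664,0.7456)
P = B + 2.62·ex + -2.95·ey = (6.7882,-1.3309)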